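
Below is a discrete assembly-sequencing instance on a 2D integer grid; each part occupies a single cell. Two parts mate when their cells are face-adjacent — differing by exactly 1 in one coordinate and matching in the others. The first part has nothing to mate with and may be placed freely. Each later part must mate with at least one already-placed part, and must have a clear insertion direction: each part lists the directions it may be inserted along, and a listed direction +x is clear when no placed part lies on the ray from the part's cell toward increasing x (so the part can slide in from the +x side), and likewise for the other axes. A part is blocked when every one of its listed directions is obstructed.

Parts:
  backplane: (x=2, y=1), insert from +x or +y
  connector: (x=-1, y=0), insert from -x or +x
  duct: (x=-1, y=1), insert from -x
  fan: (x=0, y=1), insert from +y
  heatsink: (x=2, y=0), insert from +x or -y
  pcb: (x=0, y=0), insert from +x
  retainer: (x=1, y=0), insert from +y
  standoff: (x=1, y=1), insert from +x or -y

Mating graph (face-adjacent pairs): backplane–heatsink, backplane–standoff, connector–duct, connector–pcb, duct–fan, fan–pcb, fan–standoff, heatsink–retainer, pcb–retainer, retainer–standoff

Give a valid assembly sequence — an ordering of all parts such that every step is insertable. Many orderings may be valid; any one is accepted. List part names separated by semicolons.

pcb; retainer; heatsink; connector; duct; standoff; backplane; fan

1. pcb@(0, 0) [+x clear] — {pcb}
2. retainer@(1, 0) [+y clear] — {pcb, retainer}
3. heatsink@(2, 0) [+x clear] — {heatsink, pcb, retainer}
4. connector@(-1, 0) [-x clear] — {connector, heatsink, pcb, retainer}
5. duct@(-1, 1) [-x clear] — {connector, duct, heatsink, pcb, retainer}
6. standoff@(1, 1) [+x clear] — {connector, duct, heatsink, pcb, retainer, standoff}
7. backplane@(2, 1) [+x clear] — {backplane, connector, duct, heatsink, pcb, retainer, standoff}
8. fan@(0, 1) [+y clear] — {backplane, connector, duct, fan, heatsink, pcb, retainer, standoff}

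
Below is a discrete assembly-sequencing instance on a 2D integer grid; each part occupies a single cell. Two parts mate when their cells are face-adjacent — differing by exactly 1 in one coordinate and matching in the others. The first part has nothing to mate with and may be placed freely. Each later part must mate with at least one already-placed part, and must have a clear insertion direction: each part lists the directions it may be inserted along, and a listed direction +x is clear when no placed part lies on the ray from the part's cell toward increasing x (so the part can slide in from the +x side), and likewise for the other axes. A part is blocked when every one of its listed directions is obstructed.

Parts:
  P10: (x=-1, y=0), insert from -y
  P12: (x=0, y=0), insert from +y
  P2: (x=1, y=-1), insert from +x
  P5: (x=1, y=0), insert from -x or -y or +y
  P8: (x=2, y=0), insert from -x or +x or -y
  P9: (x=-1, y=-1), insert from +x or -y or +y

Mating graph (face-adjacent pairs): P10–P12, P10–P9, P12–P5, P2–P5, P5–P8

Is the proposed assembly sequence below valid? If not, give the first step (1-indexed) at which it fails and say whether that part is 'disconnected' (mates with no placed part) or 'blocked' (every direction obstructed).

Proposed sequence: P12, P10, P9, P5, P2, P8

Valid

1. P12@(0, 0) [+y clear] — {P12}
2. P10@(-1, 0) [-y clear] — {P10, P12}
3. P9@(-1, -1) [+x clear] — {P10, P12, P9}
4. P5@(1, 0) [-y clear] — {P10, P12, P5, P9}
5. P2@(1, -1) [+x clear] — {P10, P12, P2, P5, P9}
6. P8@(2, 0) [+x clear] — {P10, P12, P2, P5, P8, P9}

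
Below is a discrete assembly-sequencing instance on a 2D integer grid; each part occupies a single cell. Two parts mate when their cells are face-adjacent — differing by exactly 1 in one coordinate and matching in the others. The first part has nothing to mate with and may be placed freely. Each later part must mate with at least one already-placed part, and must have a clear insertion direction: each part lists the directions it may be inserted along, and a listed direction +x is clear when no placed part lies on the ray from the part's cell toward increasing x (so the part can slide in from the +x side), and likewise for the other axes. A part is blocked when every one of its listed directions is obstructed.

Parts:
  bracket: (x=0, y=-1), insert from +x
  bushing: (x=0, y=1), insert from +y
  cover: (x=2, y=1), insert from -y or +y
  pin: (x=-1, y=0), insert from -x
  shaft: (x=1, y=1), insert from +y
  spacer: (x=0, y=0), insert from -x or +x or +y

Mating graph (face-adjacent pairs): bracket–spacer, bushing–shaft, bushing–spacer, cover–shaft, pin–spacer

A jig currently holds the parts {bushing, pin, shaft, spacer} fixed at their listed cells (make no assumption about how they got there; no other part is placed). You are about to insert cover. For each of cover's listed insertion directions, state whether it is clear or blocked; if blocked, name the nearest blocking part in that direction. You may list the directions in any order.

+y: clear; -y: clear

-y: ray from cover(2, 1) has no placed part ⇒ clear
+y: ray from cover(2, 1) has no placed part ⇒ clear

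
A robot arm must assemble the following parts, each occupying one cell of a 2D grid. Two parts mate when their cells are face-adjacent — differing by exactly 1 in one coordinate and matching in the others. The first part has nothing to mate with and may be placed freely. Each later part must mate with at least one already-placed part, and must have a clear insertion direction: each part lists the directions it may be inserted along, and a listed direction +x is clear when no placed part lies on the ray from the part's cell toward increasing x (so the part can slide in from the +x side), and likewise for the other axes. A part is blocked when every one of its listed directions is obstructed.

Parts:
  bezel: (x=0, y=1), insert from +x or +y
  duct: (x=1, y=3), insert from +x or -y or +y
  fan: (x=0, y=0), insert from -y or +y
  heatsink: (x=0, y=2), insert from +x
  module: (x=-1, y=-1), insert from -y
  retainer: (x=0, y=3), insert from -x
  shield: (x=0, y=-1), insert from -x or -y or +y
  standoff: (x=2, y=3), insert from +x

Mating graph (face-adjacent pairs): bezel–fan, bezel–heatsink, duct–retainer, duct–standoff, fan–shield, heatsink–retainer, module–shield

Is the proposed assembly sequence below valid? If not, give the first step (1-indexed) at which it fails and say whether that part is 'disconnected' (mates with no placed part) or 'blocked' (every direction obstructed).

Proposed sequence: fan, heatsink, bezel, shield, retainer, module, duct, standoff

1. fan@(0, 0) [-y clear] — {fan}
2. heatsink@(0, 2) — no placed neighbour ⇒ disconnected

Invalid at step 2 (disconnected)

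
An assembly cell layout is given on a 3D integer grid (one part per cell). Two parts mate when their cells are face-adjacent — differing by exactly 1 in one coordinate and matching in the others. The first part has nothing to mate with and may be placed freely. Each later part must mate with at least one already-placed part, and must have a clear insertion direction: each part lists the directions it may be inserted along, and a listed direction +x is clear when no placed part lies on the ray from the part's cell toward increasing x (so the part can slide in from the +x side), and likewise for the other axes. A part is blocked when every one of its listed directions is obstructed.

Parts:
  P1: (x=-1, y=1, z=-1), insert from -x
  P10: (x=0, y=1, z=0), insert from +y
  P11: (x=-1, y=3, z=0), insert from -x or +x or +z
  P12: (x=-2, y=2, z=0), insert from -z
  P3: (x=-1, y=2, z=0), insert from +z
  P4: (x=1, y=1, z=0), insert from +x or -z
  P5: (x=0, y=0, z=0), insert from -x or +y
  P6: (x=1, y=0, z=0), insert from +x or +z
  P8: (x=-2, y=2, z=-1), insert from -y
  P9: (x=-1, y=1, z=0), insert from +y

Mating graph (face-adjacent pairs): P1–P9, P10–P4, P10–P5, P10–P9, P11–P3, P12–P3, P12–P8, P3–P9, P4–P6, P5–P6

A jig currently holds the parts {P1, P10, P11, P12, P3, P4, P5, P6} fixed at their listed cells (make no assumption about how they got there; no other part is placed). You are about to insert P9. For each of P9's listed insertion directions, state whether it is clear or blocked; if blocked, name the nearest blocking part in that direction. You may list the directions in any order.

+y: blocked by P3

+y: nearest on ray is P3@(-1, 2, 0) ⇒ blocked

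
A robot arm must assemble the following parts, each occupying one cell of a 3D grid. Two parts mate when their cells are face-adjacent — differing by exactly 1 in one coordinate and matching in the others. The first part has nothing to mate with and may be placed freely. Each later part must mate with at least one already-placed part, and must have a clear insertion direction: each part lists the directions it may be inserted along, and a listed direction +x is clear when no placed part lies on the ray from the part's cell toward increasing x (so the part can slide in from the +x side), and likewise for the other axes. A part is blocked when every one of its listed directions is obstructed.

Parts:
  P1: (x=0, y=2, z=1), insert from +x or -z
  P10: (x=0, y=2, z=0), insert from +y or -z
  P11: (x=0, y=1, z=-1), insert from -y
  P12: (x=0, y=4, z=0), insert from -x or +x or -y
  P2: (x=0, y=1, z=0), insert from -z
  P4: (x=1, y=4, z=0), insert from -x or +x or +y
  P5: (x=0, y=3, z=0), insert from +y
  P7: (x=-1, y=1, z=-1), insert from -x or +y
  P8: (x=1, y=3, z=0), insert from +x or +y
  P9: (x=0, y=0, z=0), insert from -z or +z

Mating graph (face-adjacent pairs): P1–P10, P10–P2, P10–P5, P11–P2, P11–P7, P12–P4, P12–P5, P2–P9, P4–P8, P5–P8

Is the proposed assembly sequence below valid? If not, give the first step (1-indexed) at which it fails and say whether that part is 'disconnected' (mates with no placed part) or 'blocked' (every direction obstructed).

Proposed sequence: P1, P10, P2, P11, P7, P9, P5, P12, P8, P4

1. P1@(0, 2, 1) [+x clear] — {P1}
2. P10@(0, 2, 0) [+y clear] — {P1, P10}
3. P2@(0, 1, 0) [-z clear] — {P1, P10, P2}
4. P11@(0, 1, -1) [-y clear] — {P1, P10, P11, P2}
5. P7@(-1, 1, -1) [-x clear] — {P1, P10, P11, P2, P7}
6. P9@(0, 0, 0) [-z clear] — {P1, P10, P11, P2, P7, P9}
7. P5@(0, 3, 0) [+y clear] — {P1, P10, P11, P2, P5, P7, P9}
8. P12@(0, 4, 0) [-x clear] — {P1, P10, P11, P12, P2, P5, P7, P9}
9. P8@(1, 3, 0) [+x clear] — {P1, P10, P11, P12, P2, P5, P7, P8, P9}
10. P4@(1, 4, 0) [+x clear] — {P1, P10, P11, P12, P2, P4, P5, P7, P8, P9}

Valid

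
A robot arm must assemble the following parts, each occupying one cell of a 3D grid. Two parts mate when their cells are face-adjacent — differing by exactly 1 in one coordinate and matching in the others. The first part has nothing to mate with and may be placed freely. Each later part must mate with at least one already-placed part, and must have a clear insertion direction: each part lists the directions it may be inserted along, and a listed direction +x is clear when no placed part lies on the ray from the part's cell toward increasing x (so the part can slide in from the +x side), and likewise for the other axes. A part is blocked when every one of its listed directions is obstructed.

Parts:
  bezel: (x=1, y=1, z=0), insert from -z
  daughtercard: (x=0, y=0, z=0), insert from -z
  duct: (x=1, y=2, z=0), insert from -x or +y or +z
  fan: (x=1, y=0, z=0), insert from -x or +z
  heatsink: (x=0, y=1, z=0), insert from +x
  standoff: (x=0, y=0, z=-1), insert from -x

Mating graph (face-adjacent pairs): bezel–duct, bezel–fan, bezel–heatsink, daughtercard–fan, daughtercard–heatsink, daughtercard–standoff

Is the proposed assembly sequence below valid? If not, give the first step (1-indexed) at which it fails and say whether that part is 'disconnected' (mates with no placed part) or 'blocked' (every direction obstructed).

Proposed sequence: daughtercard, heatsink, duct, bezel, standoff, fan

Invalid at step 3 (disconnected)

1. daughtercard@(0, 0, 0) [-z clear] — {daughtercard}
2. heatsink@(0, 1, 0) [+x clear] — {daughtercard, heatsink}
3. duct@(1, 2, 0) — no placed neighbour ⇒ disconnected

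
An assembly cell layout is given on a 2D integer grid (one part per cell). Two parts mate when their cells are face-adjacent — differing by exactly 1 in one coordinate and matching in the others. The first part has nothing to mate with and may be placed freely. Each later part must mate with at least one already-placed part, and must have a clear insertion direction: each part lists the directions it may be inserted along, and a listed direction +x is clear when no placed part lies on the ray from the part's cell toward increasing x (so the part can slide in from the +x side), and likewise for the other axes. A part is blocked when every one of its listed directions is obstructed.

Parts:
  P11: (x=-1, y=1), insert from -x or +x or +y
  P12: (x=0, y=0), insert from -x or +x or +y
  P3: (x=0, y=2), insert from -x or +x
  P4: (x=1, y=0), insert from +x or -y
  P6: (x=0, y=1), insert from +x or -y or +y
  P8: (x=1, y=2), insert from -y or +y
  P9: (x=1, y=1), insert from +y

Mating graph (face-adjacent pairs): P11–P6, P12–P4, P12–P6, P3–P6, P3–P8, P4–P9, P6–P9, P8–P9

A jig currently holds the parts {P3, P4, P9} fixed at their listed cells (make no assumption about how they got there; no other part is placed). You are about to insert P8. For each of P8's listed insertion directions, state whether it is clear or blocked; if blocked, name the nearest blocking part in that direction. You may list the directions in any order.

-y: nearest on ray is P9@(1, 1) ⇒ blocked
+y: ray from P8(1, 2) has no placed part ⇒ clear

+y: clear; -y: blocked by P9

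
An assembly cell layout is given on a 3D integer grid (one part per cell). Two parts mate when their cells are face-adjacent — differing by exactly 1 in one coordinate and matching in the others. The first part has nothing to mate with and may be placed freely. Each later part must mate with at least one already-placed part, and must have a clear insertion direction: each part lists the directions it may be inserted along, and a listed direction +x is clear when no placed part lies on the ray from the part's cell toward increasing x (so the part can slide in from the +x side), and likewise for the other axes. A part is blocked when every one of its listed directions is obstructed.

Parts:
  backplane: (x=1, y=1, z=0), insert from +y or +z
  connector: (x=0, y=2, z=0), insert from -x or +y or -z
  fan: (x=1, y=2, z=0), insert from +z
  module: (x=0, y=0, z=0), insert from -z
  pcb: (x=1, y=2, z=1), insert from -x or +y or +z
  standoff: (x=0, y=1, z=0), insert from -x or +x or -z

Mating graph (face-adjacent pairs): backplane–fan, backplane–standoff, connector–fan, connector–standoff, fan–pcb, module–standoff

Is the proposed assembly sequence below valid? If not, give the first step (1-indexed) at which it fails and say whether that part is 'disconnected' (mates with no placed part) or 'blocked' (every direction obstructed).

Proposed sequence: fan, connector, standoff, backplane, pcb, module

Valid

1. fan@(1, 2, 0) [+z clear] — {fan}
2. connector@(0, 2, 0) [-x clear] — {connector, fan}
3. standoff@(0, 1, 0) [-x clear] — {connector, fan, standoff}
4. backplane@(1, 1, 0) [+z clear] — {backplane, connector, fan, standoff}
5. pcb@(1, 2, 1) [-x clear] — {backplane, connector, fan, pcb, standoff}
6. module@(0, 0, 0) [-z clear] — {backplane, connector, fan, module, pcb, standoff}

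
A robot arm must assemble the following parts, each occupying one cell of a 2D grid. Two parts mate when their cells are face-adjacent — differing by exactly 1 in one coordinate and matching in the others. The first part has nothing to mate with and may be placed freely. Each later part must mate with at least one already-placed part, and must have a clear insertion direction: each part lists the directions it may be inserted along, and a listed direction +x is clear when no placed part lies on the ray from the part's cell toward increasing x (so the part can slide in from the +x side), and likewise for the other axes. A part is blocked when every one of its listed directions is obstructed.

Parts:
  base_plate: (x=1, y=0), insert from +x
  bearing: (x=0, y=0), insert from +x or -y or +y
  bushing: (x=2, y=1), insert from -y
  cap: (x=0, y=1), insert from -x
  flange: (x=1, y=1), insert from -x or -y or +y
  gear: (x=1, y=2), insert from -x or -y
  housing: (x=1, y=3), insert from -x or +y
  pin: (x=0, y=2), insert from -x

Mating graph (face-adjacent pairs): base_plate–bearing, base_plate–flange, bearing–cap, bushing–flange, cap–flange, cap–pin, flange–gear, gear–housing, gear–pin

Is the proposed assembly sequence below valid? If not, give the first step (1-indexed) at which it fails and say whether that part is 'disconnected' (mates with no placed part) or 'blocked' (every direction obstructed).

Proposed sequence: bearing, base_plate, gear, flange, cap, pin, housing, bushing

1. bearing@(0, 0) [+x clear] — {bearing}
2. base_plate@(1, 0) [+x clear] — {base_plate, bearing}
3. gear@(1, 2) — no placed neighbour ⇒ disconnected

Invalid at step 3 (disconnected)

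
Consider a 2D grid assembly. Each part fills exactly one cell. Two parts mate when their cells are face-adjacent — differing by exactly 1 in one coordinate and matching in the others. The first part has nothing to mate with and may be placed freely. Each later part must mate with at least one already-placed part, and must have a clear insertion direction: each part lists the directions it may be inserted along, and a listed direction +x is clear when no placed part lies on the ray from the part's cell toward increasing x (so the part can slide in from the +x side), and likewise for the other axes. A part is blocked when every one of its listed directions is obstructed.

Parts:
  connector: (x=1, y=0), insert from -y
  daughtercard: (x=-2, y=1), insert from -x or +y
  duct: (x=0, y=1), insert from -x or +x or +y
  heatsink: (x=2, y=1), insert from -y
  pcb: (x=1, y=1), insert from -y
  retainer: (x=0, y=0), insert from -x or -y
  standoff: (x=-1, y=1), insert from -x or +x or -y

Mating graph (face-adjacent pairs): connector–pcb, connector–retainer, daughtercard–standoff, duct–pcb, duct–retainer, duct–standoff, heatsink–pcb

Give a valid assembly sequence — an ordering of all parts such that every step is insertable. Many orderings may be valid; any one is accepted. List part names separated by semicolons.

heatsink; pcb; connector; retainer; duct; standoff; daughtercard

1. heatsink@(2, 1) [-y clear] — {heatsink}
2. pcb@(1, 1) [-y clear] — {heatsink, pcb}
3. connector@(1, 0) [-y clear] — {connector, heatsink, pcb}
4. retainer@(0, 0) [-x clear] — {connector, heatsink, pcb, retainer}
5. duct@(0, 1) [-x clear] — {connector, duct, heatsink, pcb, retainer}
6. standoff@(-1, 1) [-x clear] — {connector, duct, heatsink, pcb, retainer, standoff}
7. daughtercard@(-2, 1) [-x clear] — {connector, daughtercard, duct, heatsink, pcb, retainer, standoff}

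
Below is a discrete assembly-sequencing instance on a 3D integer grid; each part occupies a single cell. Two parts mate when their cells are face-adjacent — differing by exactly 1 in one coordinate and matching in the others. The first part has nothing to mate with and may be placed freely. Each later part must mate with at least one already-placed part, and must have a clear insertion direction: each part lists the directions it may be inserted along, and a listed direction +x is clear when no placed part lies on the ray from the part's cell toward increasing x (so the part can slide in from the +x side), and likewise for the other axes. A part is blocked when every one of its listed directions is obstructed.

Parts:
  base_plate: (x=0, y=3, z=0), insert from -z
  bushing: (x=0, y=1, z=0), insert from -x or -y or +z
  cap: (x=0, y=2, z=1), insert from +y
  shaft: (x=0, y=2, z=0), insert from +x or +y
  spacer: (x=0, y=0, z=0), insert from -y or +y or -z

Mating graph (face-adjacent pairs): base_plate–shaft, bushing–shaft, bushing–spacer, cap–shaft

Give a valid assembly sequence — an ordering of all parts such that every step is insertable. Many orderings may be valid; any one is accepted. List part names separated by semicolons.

1. cap@(0, 2, 1) [+y clear] — {cap}
2. shaft@(0, 2, 0) [+x clear] — {cap, shaft}
3. bushing@(0, 1, 0) [-x clear] — {bushing, cap, shaft}
4. spacer@(0, 0, 0) [-y clear] — {bushing, cap, shaft, spacer}
5. base_plate@(0, 3, 0) [-z clear] — {base_plate, bushing, cap, shaft, spacer}

cap; shaft; bushing; spacer; base_plate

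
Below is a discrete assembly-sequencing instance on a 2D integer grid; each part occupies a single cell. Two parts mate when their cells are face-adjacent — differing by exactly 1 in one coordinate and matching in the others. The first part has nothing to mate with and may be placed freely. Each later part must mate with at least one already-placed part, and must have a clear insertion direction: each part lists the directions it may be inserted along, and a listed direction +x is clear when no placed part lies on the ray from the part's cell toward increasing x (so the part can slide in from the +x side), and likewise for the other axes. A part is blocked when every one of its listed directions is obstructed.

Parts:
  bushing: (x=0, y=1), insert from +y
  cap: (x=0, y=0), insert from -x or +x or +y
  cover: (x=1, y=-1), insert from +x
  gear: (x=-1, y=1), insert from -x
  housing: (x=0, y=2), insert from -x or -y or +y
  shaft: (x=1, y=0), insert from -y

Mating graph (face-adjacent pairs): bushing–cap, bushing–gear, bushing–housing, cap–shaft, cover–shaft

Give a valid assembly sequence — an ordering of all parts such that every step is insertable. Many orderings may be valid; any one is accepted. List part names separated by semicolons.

gear; bushing; housing; cap; shaft; cover

1. gear@(-1, 1) [-x clear] — {gear}
2. bushing@(0, 1) [+y clear] — {bushing, gear}
3. housing@(0, 2) [-x clear] — {bushing, gear, housing}
4. cap@(0, 0) [-x clear] — {bushing, cap, gear, housing}
5. shaft@(1, 0) [-y clear] — {bushing, cap, gear, housing, shaft}
6. cover@(1, -1) [+x clear] — {bushing, cap, cover, gear, housing, shaft}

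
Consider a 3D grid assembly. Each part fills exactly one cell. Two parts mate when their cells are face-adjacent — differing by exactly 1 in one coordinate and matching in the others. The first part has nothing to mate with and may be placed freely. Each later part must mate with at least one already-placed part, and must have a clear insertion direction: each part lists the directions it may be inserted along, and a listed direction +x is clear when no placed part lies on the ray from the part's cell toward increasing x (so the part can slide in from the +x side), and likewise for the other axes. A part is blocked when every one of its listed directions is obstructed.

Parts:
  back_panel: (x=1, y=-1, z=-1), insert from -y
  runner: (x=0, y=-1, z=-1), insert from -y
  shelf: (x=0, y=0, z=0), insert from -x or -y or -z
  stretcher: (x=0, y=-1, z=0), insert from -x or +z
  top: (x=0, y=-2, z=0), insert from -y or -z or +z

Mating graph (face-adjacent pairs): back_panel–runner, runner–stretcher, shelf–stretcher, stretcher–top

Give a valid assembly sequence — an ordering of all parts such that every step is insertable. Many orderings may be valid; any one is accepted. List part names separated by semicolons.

1. stretcher@(0, -1, 0) [-x clear] — {stretcher}
2. runner@(0, -1, -1) [-y clear] — {runner, stretcher}
3. shelf@(0, 0, 0) [-x clear] — {runner, shelf, stretcher}
4. top@(0, -2, 0) [-y clear] — {runner, shelf, stretcher, top}
5. back_panel@(1, -1, -1) [-y clear] — {back_panel, runner, shelf, stretcher, top}

stretcher; runner; shelf; top; back_panel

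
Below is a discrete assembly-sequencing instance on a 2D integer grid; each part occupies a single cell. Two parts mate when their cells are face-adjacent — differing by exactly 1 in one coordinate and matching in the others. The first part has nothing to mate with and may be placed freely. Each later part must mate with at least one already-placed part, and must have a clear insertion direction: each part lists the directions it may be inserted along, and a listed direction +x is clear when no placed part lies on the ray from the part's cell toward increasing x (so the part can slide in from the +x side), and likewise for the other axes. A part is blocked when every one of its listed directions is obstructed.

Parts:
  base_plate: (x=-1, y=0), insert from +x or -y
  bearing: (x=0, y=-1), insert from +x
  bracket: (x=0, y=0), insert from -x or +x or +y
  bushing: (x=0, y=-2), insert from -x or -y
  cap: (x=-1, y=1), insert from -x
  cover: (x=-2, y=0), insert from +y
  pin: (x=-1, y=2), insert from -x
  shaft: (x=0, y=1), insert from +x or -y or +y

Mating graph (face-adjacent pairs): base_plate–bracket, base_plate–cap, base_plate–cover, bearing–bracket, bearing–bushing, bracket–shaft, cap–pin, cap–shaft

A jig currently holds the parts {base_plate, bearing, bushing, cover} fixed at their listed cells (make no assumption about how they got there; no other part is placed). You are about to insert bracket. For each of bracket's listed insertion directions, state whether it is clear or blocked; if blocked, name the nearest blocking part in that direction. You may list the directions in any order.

-x: nearest on ray is base_plate@(-1, 0) ⇒ blocked
+x: ray from bracket(0, 0) has no placed part ⇒ clear
+y: ray from bracket(0, 0) has no placed part ⇒ clear

+x: clear; +y: clear; -x: blocked by base_plate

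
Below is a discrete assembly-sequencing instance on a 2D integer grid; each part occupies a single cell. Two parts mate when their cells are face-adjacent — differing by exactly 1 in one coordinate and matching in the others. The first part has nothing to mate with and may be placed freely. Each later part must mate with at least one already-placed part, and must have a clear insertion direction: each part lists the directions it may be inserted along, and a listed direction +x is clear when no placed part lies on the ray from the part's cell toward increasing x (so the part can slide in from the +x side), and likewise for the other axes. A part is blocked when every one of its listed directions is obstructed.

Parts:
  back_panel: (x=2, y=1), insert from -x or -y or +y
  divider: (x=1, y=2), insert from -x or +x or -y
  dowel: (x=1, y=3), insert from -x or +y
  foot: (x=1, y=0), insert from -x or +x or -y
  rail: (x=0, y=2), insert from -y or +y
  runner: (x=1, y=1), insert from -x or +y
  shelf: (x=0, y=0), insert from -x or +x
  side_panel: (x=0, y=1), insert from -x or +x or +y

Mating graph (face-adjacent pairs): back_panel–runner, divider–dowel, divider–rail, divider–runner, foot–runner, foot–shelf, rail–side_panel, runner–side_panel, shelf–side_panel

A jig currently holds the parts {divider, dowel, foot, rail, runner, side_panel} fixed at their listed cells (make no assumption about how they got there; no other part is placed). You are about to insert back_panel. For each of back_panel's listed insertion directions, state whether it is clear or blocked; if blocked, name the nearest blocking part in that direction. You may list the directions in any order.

-x: nearest on ray is runner@(1, 1) ⇒ blocked
-y: ray from back_panel(2, 1) has no placed part ⇒ clear
+y: ray from back_panel(2, 1) has no placed part ⇒ clear

+y: clear; -x: blocked by runner; -y: clear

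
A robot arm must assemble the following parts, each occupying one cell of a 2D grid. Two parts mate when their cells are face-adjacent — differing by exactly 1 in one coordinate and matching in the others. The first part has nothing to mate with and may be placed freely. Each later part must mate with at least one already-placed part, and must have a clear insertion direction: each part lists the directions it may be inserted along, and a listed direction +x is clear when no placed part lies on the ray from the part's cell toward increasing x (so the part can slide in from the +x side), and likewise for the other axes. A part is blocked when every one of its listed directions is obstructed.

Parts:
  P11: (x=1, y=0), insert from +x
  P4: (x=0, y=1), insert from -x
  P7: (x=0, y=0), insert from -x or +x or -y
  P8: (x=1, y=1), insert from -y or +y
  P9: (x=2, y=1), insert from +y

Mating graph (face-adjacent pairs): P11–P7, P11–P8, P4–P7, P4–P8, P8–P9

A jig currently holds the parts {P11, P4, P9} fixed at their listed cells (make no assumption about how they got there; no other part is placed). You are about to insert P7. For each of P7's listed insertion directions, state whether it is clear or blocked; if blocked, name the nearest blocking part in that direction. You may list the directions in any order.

+x: blocked by P11; -x: clear; -y: clear

-x: ray from P7(0, 0) has no placed part ⇒ clear
+x: nearest on ray is P11@(1, 0) ⇒ blocked
-y: ray from P7(0, 0) has no placed part ⇒ clear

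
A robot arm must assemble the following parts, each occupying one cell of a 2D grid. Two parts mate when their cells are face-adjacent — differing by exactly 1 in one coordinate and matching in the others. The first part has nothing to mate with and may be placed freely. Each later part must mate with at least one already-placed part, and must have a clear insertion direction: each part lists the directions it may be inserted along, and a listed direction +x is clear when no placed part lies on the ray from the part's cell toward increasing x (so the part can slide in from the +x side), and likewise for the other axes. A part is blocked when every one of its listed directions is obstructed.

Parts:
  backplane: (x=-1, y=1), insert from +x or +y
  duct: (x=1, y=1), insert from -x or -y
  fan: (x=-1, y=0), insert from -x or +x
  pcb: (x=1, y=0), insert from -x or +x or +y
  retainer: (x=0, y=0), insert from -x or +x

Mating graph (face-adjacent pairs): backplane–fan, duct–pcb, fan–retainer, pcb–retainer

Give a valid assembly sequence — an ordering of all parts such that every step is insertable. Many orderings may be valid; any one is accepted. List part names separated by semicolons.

1. retainer@(0, 0) [-x clear] — {retainer}
2. fan@(-1, 0) [-x clear] — {fan, retainer}
3. pcb@(1, 0) [+x clear] — {fan, pcb, retainer}
4. duct@(1, 1) [-x clear] — {duct, fan, pcb, retainer}
5. backplane@(-1, 1) [+y clear] — {backplane, duct, fan, pcb, retainer}

retainer; fan; pcb; duct; backplane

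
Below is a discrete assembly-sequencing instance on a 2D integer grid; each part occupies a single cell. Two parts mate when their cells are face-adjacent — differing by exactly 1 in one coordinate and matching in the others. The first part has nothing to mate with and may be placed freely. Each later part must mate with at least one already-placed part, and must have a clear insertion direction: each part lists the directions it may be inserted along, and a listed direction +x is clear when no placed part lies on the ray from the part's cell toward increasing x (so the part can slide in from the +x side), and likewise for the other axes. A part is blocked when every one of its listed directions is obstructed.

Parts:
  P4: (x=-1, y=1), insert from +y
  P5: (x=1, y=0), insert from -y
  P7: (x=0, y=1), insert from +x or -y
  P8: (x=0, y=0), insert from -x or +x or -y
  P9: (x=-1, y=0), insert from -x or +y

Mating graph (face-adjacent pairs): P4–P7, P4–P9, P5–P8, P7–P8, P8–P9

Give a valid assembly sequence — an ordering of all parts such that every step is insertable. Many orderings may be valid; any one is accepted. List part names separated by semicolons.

P8; P5; P9; P4; P7

1. P8@(0, 0) [-x clear] — {P8}
2. P5@(1, 0) [-y clear] — {P5, P8}
3. P9@(-1, 0) [-x clear] — {P5, P8, P9}
4. P4@(-1, 1) [+y clear] — {P4, P5, P8, P9}
5. P7@(0, 1) [+x clear] — {P4, P5, P7, P8, P9}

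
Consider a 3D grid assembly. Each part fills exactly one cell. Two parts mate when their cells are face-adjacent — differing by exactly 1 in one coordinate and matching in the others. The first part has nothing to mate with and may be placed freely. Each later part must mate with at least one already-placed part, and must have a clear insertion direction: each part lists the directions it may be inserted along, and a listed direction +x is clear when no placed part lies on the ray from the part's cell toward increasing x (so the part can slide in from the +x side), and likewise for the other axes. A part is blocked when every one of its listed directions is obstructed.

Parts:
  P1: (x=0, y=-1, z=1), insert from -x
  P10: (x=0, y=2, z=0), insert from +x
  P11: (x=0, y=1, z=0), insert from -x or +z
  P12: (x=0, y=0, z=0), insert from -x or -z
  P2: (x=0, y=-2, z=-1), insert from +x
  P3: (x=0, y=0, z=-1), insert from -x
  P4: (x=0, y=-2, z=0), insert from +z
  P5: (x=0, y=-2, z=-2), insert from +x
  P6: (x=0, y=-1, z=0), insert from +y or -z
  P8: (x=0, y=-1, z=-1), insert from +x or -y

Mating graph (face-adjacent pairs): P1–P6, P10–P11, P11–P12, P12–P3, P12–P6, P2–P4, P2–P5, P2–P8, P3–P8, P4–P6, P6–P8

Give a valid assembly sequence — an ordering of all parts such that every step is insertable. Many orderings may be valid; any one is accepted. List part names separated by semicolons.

1. P3@(0, 0, -1) [-x clear] — {P3}
2. P12@(0, 0, 0) [-x clear] — {P12, P3}
3. P6@(0, -1, 0) [-z clear] — {P12, P3, P6}
4. P4@(0, -2, 0) [+z clear] — {P12, P3, P4, P6}
5. P2@(0, -2, -1) [+x clear] — {P12, P2, P3, P4, P6}
6. P5@(0, -2, -2) [+x clear] — {P12, P2, P3, P4, P5, P6}
7. P8@(0, -1, -1) [+x clear] — {P12, P2, P3, P4, P5, P6, P8}
8. P11@(0, 1, 0) [-x clear] — {P11, P12, P2, P3, P4, P5, P6, P8}
9. P10@(0, 2, 0) [+x clear] — {P10, P11, P12, P2, P3, P4, P5, P6, P8}
10. P1@(0, -1, 1) [-x clear] — {P1, P10, P11, P12, P2, P3, P4, P5, P6, P8}

P3; P12; P6; P4; P2; P5; P8; P11; P10; P1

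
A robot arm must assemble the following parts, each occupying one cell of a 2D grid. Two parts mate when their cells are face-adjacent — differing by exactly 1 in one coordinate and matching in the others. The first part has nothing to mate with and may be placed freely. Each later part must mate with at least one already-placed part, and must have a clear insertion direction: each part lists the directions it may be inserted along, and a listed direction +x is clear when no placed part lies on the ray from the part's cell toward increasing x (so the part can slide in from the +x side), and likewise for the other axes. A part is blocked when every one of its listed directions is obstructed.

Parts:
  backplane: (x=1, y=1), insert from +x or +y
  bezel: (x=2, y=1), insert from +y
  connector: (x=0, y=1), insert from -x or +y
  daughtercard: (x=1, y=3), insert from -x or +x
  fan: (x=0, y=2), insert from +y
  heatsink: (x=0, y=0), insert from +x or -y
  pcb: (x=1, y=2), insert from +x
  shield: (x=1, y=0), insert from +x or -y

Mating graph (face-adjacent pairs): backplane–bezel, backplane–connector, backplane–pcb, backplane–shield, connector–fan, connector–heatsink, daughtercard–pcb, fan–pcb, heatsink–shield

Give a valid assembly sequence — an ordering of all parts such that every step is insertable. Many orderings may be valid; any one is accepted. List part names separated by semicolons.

1. fan@(0, 2) [+y clear] — {fan}
2. connector@(0, 1) [-x clear] — {connector, fan}
3. backplane@(1, 1) [+x clear] — {backplane, connector, fan}
4. shield@(1, 0) [+x clear] — {backplane, connector, fan, shield}
5. heatsink@(0, 0) [-y clear] — {backplane, connector, fan, heatsink, shield}
6. bezel@(2, 1) [+y clear] — {backplane, bezel, connector, fan, heatsink, shield}
7. pcb@(1, 2) [+x clear] — {backplane, bezel, connector, fan, heatsink, pcb, shield}
8. daughtercard@(1, 3) [-x clear] — {backplane, bezel, connector, daughtercard, fan, heatsink, pcb, shield}

fan; connector; backplane; shield; heatsink; bezel; pcb; daughtercard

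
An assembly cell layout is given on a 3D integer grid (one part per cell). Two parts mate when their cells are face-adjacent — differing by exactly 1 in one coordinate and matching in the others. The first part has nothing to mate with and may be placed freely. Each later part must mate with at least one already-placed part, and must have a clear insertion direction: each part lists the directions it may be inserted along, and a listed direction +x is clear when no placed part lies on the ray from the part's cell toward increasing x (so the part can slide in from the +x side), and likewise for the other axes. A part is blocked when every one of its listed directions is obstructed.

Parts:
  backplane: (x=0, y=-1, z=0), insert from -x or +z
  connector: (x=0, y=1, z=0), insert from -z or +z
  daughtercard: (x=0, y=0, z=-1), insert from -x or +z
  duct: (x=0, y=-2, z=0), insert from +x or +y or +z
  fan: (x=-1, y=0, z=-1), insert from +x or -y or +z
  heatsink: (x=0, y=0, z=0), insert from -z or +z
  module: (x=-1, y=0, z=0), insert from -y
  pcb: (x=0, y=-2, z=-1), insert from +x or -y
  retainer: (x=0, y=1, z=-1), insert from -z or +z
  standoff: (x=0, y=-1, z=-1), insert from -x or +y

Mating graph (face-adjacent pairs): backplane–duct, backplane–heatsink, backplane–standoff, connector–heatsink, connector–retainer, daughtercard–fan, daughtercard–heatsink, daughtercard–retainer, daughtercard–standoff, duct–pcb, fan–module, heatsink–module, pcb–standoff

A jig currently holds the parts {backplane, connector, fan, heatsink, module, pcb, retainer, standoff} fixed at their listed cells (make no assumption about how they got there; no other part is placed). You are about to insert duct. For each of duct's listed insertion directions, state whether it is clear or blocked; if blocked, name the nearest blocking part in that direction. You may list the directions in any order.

+x: ray from duct(0, -2, 0) has no placed part ⇒ clear
+y: nearest on ray is backplane@(0, -1, 0) ⇒ blocked
+z: ray from duct(0, -2, 0) has no placed part ⇒ clear

+x: clear; +y: blocked by backplane; +z: clear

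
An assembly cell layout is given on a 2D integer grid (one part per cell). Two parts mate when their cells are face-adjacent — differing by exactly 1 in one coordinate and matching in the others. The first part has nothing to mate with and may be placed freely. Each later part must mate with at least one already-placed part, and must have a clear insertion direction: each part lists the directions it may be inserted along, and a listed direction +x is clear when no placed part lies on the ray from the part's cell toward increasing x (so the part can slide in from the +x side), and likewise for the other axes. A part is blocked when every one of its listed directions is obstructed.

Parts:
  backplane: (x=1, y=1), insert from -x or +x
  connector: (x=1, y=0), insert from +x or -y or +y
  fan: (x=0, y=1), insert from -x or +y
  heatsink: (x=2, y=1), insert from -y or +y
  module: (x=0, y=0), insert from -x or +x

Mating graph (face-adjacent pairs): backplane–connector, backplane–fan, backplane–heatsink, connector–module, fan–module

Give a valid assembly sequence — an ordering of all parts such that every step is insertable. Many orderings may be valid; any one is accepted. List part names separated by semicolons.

connector; backplane; module; heatsink; fan

1. connector@(1, 0) [+x clear] — {connector}
2. backplane@(1, 1) [-x clear] — {backplane, connector}
3. module@(0, 0) [-x clear] — {backplane, connector, module}
4. heatsink@(2, 1) [-y clear] — {backplane, connector, heatsink, module}
5. fan@(0, 1) [-x clear] — {backplane, connector, fan, heatsink, module}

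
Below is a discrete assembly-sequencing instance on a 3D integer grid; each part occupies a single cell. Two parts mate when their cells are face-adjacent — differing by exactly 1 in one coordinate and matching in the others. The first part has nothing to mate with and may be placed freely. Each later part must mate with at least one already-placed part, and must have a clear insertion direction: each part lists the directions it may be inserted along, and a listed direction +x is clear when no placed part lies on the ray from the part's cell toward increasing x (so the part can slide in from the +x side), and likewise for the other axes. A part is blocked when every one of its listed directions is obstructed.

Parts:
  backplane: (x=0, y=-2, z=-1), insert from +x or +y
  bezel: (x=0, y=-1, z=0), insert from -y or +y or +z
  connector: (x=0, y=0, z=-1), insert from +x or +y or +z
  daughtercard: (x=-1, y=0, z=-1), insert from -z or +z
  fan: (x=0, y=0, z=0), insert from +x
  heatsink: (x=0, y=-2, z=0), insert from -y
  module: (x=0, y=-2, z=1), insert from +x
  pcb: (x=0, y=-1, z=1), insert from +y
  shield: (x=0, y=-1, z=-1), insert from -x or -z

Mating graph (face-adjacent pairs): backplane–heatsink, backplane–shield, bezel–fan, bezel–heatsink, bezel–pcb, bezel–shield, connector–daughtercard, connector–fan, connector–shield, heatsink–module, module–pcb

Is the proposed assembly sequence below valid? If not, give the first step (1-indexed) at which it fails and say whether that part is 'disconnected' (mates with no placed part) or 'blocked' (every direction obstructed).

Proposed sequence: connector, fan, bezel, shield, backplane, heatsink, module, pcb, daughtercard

1. connector@(0, 0, -1) [+x clear] — {connector}
2. fan@(0, 0, 0) [+x clear] — {connector, fan}
3. bezel@(0, -1, 0) [-y clear] — {bezel, connector, fan}
4. shield@(0, -1, -1) [-x clear] — {bezel, connector, fan, shield}
5. backplane@(0, -2, -1) [+x clear] — {backplane, bezel, connector, fan, shield}
6. heatsink@(0, -2, 0) [-y clear] — {backplane, bezel, connector, fan, heatsink, shield}
7. module@(0, -2, 1) [+x clear] — {backplane, bezel, connector, fan, heatsink, module, shield}
8. pcb@(0, -1, 1) [+y clear] — {backplane, bezel, connector, fan, heatsink, module, pcb, shield}
9. daughtercard@(-1, 0, -1) [-z clear] — {backplane, bezel, connector, daughtercard, fan, heatsink, module, pcb, shield}

Valid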